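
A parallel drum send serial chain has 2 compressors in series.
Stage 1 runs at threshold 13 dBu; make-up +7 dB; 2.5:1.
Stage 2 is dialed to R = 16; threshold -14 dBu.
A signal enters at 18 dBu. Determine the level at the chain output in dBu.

-11.75 dBu

Stage 1: 18 dBu is 5 dB over 13 dBu; at 2.5:1 that becomes 2 dB over, giving 15 dBu; +7 dB make-up → 22 dBu.
Stage 2: 22 dBu is 36 dB over -14 dBu; at 16:1 that becomes 2.25 dB over, giving -11.75 dBu.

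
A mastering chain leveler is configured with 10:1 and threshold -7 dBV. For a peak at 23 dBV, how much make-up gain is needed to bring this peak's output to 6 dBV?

Overshoot 30 dB → 30/10 = 3 dB after compression, so the compressed level is -7 + 3 = -4 dBV.
Make-up = target − compressed = 6 − (-4) = 10 dB.

10 dB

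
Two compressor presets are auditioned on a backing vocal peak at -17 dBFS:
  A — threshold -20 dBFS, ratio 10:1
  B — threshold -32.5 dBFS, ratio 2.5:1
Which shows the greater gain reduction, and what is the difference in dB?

A: overshoot 3 dB → output overshoot 0.3 dB → GR 2.7 dB.
B: overshoot 15.5 dB → output overshoot 6.2 dB → GR 9.3 dB.
B reduces 6.6 dB more.

B, by 6.6 dB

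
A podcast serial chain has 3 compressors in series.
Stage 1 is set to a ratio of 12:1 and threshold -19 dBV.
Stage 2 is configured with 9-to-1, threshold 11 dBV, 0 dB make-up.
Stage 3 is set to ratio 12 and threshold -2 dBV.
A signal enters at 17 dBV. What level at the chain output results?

Stage 1: overshoot 36 dB → 36/12 = 3 dB → -16 dBV.
Stage 2: -16 dBV ≤ 11 dBV, so stage 2 doesn't engage; output -16 dBV.
Stage 3: -16 dBV is at or below the -2 dBV threshold — no compression; output -16 dBV.

-16 dBV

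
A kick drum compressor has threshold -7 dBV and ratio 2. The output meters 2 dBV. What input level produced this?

11 dBV

Post-compression overshoot = 2 − (-7) = 9 dB.
Input overshoot = R × output overshoot = 18 dB → input = -7 + 18 = 11 dBV.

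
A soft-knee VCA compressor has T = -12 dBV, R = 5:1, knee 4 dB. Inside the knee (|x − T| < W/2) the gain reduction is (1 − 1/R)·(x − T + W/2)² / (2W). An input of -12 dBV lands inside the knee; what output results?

x − T + W/2 = -12 − (-12) + 2 = 2.
GR = (1 − 1/5) × 2² / 8 = 0.8 × 4 / 8 = 0.4 dB.
Output = -12 − 0.4 = -12.4 dBV.

-12.4 dBV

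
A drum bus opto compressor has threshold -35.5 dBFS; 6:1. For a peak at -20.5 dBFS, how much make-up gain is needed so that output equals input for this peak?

The peak compresses to -35.5 + 15/6 = -33 dBFS.
To reach -20.5 dBFS requires -20.5 − (-33) = 12.5 dB of make-up.

12.5 dB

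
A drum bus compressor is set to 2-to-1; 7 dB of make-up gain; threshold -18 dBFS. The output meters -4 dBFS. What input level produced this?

-4 dBFS

Remove make-up: -4 − 7 = -11 dBFS.
Post-compression overshoot = -11 − (-18) = 7 dB.
Input overshoot = R × output overshoot = 14 dB → input = -18 + 14 = -4 dBFS.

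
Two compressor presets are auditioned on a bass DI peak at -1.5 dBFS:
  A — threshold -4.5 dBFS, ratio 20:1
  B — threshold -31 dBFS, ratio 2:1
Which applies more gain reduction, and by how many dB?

A: GR = 3 − 3/20 = 2.85 dB.
B: GR = 29.5 − 29.5/2 = 14.75 dB.
Difference: 11.9 dB in favour of B.

B, by 11.9 dB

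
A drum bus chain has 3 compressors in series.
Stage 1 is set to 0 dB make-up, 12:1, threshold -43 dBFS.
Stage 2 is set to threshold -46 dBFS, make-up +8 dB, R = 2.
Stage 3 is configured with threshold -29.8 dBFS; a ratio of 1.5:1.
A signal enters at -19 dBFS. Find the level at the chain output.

-35.5 dBFS

Stage 1: overshoot 24 dB → 24/12 = 2 dB → -41 dBFS.
Stage 2: -41 dBFS is 5 dB over -46 dBFS; at 2:1 that becomes 2.5 dB over, giving -43.5 dBFS; +8 dB make-up → -35.5 dBFS.
Stage 3: below threshold (-35.5 ≤ -29.8); passes unchanged; output -35.5 dBFS.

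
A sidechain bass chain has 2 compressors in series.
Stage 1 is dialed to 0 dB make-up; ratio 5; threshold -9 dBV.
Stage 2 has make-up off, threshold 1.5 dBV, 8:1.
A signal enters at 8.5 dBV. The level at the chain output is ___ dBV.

Stage 1: 8.5 dBV is 17.5 dB over -9 dBV; at 5:1 that becomes 3.5 dB over, giving -5.5 dBV.
Stage 2: -5.5 dBV ≤ 1.5 dBV, so stage 2 doesn't engage; output -5.5 dBV.

-5.5 dBV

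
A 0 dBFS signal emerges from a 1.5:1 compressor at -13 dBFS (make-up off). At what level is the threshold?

-39 dBFS

Input is 39 dB above T (since output overshoot × R = input overshoot: (-13 − T)·1.5 = 0 − T gives T = -39 dBFS).
Check: -39 + (0 − (-39))/1.5 = -39 + 26 = -13 dBFS. ✓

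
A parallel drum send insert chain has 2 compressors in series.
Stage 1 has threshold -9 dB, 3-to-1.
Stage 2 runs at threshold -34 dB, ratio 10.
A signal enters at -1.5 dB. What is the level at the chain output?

-31.25 dB

Stage 1: overshoot 7.5 dB → 7.5/3 = 2.5 dB → -6.5 dB.
Stage 2: -6.5 dB is 27.5 dB over -34 dB; at 10:1 that becomes 2.75 dB over, giving -31.25 dB.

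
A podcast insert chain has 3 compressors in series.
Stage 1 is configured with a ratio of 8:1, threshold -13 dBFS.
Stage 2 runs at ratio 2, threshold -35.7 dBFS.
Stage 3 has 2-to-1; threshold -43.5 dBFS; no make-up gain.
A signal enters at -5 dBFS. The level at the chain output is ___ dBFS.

Stage 1: 8 dB above -13 dBFS, reduced 8:1 to 1 dB above → -12 dBFS.
Stage 2: overshoot 23.7 dB → 23.7/2 = 11.85 dB → -23.85 dBFS.
Stage 3: 19.65 dB above -43.5 dBFS, reduced 2:1 to 9.825 dB above → -33.675 dBFS.

-33.675 dBFS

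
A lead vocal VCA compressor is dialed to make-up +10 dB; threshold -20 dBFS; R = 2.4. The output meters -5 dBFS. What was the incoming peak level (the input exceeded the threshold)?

Remove make-up: -5 − 10 = -15 dBFS.
That's 5 dB above the -20 dBFS threshold.
Undo the ratio: input overshoot = 5 × 2.4 = 12 dB, giving input = -8 dBFS.

-8 dBFS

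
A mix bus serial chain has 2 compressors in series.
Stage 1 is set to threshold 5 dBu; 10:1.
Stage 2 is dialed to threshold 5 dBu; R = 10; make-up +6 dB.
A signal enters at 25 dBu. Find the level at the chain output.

11.2 dBu

Stage 1: 20 dB above 5 dBu, reduced 10:1 to 2 dB above → 7 dBu.
Stage 2: 7 dBu is 2 dB over 5 dBu; at 10:1 that becomes 0.2 dB over, giving 5.2 dBu; +6 dB make-up → 11.2 dBu.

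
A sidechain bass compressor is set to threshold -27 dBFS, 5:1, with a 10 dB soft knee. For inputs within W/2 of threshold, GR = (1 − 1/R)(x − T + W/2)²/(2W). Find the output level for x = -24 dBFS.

-26.56 dBFS

x − T + W/2 = -24 − (-27) + 5 = 8.
GR = (1 − 1/5) × 8² / 20 = 0.8 × 64 / 20 = 2.56 dB.
Output = -24 − 2.56 = -26.56 dBFS.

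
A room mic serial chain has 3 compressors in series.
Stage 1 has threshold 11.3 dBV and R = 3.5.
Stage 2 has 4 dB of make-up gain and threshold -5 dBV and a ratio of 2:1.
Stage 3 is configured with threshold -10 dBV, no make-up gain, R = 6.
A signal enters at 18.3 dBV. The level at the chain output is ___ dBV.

Stage 1: overshoot 7 dB → 7/3.5 = 2 dB → 13.3 dBV.
Stage 2: 18.3 dB above -5 dBV, reduced 2:1 to 9.15 dB above → 4.15 dBV; +4 dB make-up → 8.15 dBV.
Stage 3: overshoot 18.15 dB → 18.15/6 = 3.025 dB → -6.975 dBV.

-6.975 dBV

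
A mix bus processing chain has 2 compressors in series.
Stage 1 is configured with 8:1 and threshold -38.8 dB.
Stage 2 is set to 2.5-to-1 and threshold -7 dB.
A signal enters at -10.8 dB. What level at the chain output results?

-35.3 dB

Stage 1: 28 dB above -38.8 dB, reduced 8:1 to 3.5 dB above → -35.3 dB.
Stage 2: -35.3 dB ≤ -7 dB, so stage 2 doesn't engage; output -35.3 dB.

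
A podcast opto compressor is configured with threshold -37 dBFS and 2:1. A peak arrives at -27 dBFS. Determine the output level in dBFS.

-32 dBFS

The input is 10 dB above the -37 dBFS threshold.
At 2:1 the overshoot is divided by 2, leaving 5 dB above threshold.
So the level is -37 + 5 = -32 dBFS.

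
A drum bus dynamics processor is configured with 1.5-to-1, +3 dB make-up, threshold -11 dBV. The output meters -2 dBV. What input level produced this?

-2 dBV

Before make-up, the level was -2 − 3 = -5 dBV.
That's 6 dB above the -11 dBV threshold.
Input overshoot = R × output overshoot = 9 dB → input = -11 + 9 = -2 dBV.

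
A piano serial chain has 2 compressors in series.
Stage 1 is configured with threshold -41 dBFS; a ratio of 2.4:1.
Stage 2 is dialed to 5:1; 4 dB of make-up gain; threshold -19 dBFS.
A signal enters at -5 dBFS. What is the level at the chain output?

-22 dBFS

Stage 1: -5 dBFS is 36 dB over -41 dBFS; at 2.4:1 that becomes 15 dB over, giving -26 dBFS.
Stage 2: -26 dBFS is at or below the -19 dBFS threshold — no compression; make-up brings it to -22 dBFS.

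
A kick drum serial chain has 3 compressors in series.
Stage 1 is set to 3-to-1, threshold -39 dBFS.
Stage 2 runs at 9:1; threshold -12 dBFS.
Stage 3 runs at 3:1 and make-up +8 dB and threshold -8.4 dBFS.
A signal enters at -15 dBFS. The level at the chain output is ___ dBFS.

-23 dBFS

Stage 1: -15 dBFS is 24 dB over -39 dBFS; at 3:1 that becomes 8 dB over, giving -31 dBFS.
Stage 2: below threshold (-31 ≤ -12); passes unchanged; output -31 dBFS.
Stage 3: -31 dBFS is at or below the -8.4 dBFS threshold — no compression; make-up brings it to -23 dBFS.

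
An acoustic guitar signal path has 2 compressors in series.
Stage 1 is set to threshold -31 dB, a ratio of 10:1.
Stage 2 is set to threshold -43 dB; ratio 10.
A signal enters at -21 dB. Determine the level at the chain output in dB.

-41.7 dB

Stage 1: overshoot 10 dB → 10/10 = 1 dB → -30 dB.
Stage 2: overshoot 13 dB → 13/10 = 1.3 dB → -41.7 dB.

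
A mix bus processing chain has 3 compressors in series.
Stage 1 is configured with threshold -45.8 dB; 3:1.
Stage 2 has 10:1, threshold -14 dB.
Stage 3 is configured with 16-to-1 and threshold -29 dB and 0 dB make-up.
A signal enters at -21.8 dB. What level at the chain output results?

-37.8 dB

Stage 1: overshoot 24 dB → 24/3 = 8 dB → -37.8 dB.
Stage 2: below threshold (-37.8 ≤ -14); passes unchanged; output -37.8 dB.
Stage 3: below threshold (-37.8 ≤ -29); passes unchanged; output -37.8 dB.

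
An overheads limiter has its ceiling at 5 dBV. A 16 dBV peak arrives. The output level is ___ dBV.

A brickwall limiter is an ∞:1 compressor: any input above the ceiling is clamped to 5 dBV.

5 dBV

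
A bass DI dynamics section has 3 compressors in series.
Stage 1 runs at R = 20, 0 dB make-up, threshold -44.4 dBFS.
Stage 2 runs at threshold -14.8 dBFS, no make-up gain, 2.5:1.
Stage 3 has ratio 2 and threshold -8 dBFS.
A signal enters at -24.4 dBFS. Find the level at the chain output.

Stage 1: -24.4 dBFS is 20 dB over -44.4 dBFS; at 20:1 that becomes 1 dB over, giving -43.4 dBFS.
Stage 2: below threshold (-43.4 ≤ -14.8); passes unchanged; output -43.4 dBFS.
Stage 3: below threshold (-43.4 ≤ -8); passes unchanged; output -43.4 dBFS.

-43.4 dBFS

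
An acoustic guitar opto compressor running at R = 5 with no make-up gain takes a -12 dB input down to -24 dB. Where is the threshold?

-27 dB

Let T be the threshold. Output overshoot = (input overshoot)/R, so -24 − T = (-12 − T)/5.
5·(-24 − T) = -12 − T → 4·T = -120 − (-12) = -108.
T = -108/4 = -27 dB.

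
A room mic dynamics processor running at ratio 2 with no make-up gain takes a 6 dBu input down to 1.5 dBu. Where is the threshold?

-3 dBu

Let T be the threshold. Output overshoot = (input overshoot)/R, so 1.5 − T = (6 − T)/2.
2·(1.5 − T) = 6 − T → 1·T = 3 − 6 = -3.
T = -3/1 = -3 dBu.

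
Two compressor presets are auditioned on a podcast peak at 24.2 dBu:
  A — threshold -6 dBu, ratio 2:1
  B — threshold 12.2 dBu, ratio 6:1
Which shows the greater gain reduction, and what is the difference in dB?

A, by 5.1 dB

A: overshoot 30.2 dB → output overshoot 15.1 dB → GR 15.1 dB.
B: overshoot 12 dB → output overshoot 2 dB → GR 10 dB.
Difference: 5.1 dB in favour of A.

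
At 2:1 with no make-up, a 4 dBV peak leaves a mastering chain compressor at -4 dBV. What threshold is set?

Let T be the threshold. Output overshoot = (input overshoot)/R, so -4 − T = (4 − T)/2.
2·(-4 − T) = 4 − T → 1·T = -8 − 4 = -12.
T = -12/1 = -12 dBV.

-12 dBV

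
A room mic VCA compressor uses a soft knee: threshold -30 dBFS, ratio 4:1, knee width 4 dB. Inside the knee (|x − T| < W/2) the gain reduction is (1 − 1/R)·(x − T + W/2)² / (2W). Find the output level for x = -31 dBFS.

x − T + W/2 = -31 − (-30) + 2 = 1.
GR = (1 − 1/4) × 1² / 8 = 0.75 × 1 / 8 = 0.09375 dB.
Output = -31 − 0.09375 = -31.09375 dBFS.

-31.09375 dBFS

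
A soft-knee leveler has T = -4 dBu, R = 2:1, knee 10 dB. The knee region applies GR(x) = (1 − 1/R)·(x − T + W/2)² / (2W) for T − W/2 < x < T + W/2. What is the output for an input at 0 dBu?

-2.025 dBu

x − T + W/2 = 0 − (-4) + 5 = 9.
GR = (1 − 1/2) × 9² / 20 = 0.5 × 81 / 20 = 2.025 dB.
Output = 0 − 2.025 = -2.025 dBu.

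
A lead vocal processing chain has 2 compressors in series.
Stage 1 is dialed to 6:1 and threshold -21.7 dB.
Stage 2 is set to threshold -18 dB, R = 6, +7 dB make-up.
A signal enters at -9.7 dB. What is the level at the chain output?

-12.7 dB

Stage 1: -9.7 dB is 12 dB over -21.7 dB; at 6:1 that becomes 2 dB over, giving -19.7 dB.
Stage 2: -19.7 dB ≤ -18 dB, so stage 2 doesn't engage; make-up brings it to -12.7 dB.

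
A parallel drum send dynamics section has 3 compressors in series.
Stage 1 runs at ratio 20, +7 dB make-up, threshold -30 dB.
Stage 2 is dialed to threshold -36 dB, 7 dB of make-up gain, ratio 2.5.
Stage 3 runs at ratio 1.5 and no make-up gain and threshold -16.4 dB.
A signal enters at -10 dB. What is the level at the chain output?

Stage 1: -10 dB is 20 dB over -30 dB; at 20:1 that becomes 1 dB over, giving -29 dB; +7 dB make-up → -22 dB.
Stage 2: overshoot 14 dB → 14/2.5 = 5.6 dB → -30.4 dB; +7 dB make-up → -23.4 dB.
Stage 3: -23.4 dB ≤ -16.4 dB, so stage 3 doesn't engage; output -23.4 dB.

-23.4 dB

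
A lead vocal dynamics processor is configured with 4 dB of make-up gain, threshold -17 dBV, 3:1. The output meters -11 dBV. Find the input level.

Remove make-up: -11 − 4 = -15 dBV.
That's 2 dB above the -17 dBV threshold.
Undo the ratio: input overshoot = 2 × 3 = 6 dB, giving input = -11 dBV.

-11 dBV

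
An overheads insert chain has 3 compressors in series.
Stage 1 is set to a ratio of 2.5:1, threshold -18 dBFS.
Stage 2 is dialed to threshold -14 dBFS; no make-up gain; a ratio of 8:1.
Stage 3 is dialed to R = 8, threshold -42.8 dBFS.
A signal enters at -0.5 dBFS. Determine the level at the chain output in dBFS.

-39.153125 dBFS

Stage 1: 17.5 dB above -18 dBFS, reduced 2.5:1 to 7 dB above → -11 dBFS.
Stage 2: overshoot 3 dB → 3/8 = 0.375 dB → -13.625 dBFS.
Stage 3: overshoot 29.175 dB → 29.175/8 = 3.646875 dB → -39.153125 dBFS.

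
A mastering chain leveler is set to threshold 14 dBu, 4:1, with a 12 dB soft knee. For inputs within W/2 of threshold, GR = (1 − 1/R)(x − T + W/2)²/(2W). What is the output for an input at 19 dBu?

15.21875 dBu

x − T + W/2 = 19 − 14 + 6 = 11.
GR = (1 − 1/4) × 11² / 24 = 0.75 × 121 / 24 = 3.78125 dB.
Output = 19 − 3.78125 = 15.21875 dBu.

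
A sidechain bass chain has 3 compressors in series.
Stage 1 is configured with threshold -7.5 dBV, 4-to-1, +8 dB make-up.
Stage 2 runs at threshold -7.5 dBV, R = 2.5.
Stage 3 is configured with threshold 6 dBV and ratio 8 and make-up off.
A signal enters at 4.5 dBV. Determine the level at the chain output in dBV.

Stage 1: overshoot 12 dB → 12/4 = 3 dB → -4.5 dBV; +8 dB make-up → 3.5 dBV.
Stage 2: 11 dB above -7.5 dBV, reduced 2.5:1 to 4.4 dB above → -3.1 dBV.
Stage 3: -3.1 dBV ≤ 6 dBV, so stage 3 doesn't engage; output -3.1 dBV.

-3.1 dBV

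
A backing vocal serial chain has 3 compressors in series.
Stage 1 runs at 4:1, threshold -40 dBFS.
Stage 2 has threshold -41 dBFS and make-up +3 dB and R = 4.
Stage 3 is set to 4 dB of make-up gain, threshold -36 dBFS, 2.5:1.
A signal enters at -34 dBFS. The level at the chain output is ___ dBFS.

Stage 1: overshoot 6 dB → 6/4 = 1.5 dB → -38.5 dBFS.
Stage 2: overshoot 2.5 dB → 2.5/4 = 0.625 dB → -40.375 dBFS; +3 dB make-up → -37.375 dBFS.
Stage 3: -37.375 dBFS ≤ -36 dBFS, so stage 3 doesn't engage; make-up brings it to -33.375 dBFS.

-33.375 dBFS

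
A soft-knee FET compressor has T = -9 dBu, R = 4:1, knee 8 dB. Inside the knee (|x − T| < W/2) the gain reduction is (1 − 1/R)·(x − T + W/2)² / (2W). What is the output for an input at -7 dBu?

x − T + W/2 = -7 − (-9) + 4 = 6.
GR = (1 − 1/4) × 6² / 16 = 0.75 × 36 / 16 = 1.6875 dB.
Output = -7 − 1.6875 = -8.6875 dBu.

-8.6875 dBu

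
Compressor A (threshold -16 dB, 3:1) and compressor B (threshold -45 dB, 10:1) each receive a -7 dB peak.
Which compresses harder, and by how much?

B, by 28.2 dB

A: overshoot 9 dB → output overshoot 3 dB → GR 6 dB.
B: overshoot 38 dB → output overshoot 3.8 dB → GR 34.2 dB.
B applies 28.2 dB more gain reduction.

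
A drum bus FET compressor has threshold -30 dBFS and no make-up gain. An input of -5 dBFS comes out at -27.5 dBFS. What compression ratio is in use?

Input overshoot = -5 − (-30) = 25 dB; output overshoot = -27.5 − (-30) = 2.5 dB.
Ratio = 25 / 2.5 = 10.

10:1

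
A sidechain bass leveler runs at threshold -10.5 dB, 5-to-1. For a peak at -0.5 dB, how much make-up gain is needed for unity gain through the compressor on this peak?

8 dB

Overshoot 10 dB → 10/5 = 2 dB after compression, so the compressed level is -10.5 + 2 = -8.5 dB.
Make-up = target − compressed = -0.5 − (-8.5) = 8 dB.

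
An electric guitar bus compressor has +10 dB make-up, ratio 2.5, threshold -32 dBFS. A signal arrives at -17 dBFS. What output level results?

-17 dBFS sits 15 dB over threshold.
The 15 dB excess becomes 6 dB after 2.5:1 reduction.
That puts the output at -26 dBFS; make-up adds 10 dB, giving -16 dBFS.

-16 dBFS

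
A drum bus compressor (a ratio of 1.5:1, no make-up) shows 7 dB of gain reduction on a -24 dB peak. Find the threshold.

-45 dB

Let T be the threshold. Output overshoot = (input overshoot)/R, so -31 − T = (-24 − T)/1.5.
1.5·(-31 − T) = -24 − T → 0.5·T = -46.5 − (-24) = -22.5.
T = -22.5/0.5 = -45 dB.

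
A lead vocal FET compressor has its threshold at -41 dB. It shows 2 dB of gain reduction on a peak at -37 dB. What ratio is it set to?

Input overshoot = -37 − (-41) = 4 dB.
Output overshoot = 4 − 2 = 2 dB.
Ratio = input overshoot / output overshoot = 4 / 2 = 2.

2:1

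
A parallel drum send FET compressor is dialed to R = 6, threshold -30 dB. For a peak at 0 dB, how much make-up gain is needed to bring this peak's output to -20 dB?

5 dB

The peak compresses to -30 + 30/6 = -25 dB.
To reach -20 dB requires -20 − (-25) = 5 dB of make-up.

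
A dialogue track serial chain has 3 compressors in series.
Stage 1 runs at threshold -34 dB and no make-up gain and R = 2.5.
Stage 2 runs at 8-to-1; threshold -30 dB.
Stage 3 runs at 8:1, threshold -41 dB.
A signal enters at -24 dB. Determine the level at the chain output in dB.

Stage 1: -24 dB is 10 dB over -34 dB; at 2.5:1 that becomes 4 dB over, giving -30 dB.
Stage 2: below threshold (-30 ≤ -30); passes unchanged; output -30 dB.
Stage 3: 11 dB above -41 dB, reduced 8:1 to 1.375 dB above → -39.625 dB.

-39.625 dB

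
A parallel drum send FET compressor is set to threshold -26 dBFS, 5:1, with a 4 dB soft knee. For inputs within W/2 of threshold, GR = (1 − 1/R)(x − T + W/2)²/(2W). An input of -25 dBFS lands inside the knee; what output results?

-25.9 dBFS

x − T + W/2 = -25 − (-26) + 2 = 3.
GR = (1 − 1/5) × 3² / 8 = 0.8 × 9 / 8 = 0.9 dB.
Output = -25 − 0.9 = -25.9 dBFS.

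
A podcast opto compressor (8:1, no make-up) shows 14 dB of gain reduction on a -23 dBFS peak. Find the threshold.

Gain reduction = -23 − (-37) = 14 dB; output overshoot = GR / (R − 1) = 14 / 7 = 2 dB.
Threshold = output − output overshoot = -37 − 2 = -39 dBFS.

-39 dBFS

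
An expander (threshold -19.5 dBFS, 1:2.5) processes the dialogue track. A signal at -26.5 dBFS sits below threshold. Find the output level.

-37 dBFS

Undershoot = (-19.5) − (-26.5) = 7 dB.
At 1:2.5, that expands to 17.5 dB under threshold.
Output = -19.5 − 17.5 = -37 dBFS.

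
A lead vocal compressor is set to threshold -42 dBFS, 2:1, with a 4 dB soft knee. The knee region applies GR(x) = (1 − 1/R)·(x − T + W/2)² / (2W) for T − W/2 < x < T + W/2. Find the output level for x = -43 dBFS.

x − T + W/2 = -43 − (-42) + 2 = 1.
GR = (1 − 1/2) × 1² / 8 = 0.5 × 1 / 8 = 0.0625 dB.
Output = -43 − 0.0625 = -43.0625 dBFS.

-43.0625 dBFS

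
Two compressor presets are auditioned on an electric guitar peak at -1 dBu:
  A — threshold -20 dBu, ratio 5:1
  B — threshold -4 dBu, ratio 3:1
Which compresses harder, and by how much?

A: overshoot 19 dB → output overshoot 3.8 dB → GR 15.2 dB.
B: overshoot 3 dB → output overshoot 1 dB → GR 2 dB.
Difference: 13.2 dB in favour of A.

A, by 13.2 dB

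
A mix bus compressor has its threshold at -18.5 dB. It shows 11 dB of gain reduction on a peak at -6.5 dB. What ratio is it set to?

Input overshoot = -6.5 − (-18.5) = 12 dB.
Output overshoot = 12 − 11 = 1 dB.
Ratio = input overshoot / output overshoot = 12 / 1 = 12.

12:1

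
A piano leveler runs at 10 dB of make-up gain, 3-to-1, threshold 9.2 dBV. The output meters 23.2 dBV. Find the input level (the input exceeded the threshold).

Before make-up, the level was 23.2 − 10 = 13.2 dBV.
The compressed level sits 13.2 − 9.2 = 4 dB over threshold.
Before 3:1 compression the overshoot was 4 × 3 = 12 dB, so input = 9.2 + 12 = 21.2 dBV.

21.2 dBV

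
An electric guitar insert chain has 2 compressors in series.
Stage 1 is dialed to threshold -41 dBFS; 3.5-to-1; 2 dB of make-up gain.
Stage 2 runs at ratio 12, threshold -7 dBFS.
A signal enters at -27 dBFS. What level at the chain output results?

-35 dBFS

Stage 1: -27 dBFS is 14 dB over -41 dBFS; at 3.5:1 that becomes 4 dB over, giving -37 dBFS; +2 dB make-up → -35 dBFS.
Stage 2: below threshold (-35 ≤ -7); passes unchanged; output -35 dBFS.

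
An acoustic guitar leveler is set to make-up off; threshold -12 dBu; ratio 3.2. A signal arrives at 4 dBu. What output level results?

Overshoot: 4 − (-12) = 16 dB.
The 16 dB excess becomes 5 dB after 3.2:1 reduction.
So the level is -12 + 5 = -7 dBu.

-7 dBu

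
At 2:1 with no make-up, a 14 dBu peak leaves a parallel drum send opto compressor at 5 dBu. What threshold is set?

Input is 18 dB above T (since output overshoot × R = input overshoot: (5 − T)·2 = 14 − T gives T = -4 dBu).
Check: -4 + (14 − (-4))/2 = -4 + 9 = 5 dBu. ✓

-4 dBu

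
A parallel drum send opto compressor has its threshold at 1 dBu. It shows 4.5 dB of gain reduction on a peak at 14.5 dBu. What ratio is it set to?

Input overshoot = 14.5 − 1 = 13.5 dB.
Output overshoot = 13.5 − 4.5 = 9 dB.
Ratio = input overshoot / output overshoot = 13.5 / 9 = 1.5.

1.5:1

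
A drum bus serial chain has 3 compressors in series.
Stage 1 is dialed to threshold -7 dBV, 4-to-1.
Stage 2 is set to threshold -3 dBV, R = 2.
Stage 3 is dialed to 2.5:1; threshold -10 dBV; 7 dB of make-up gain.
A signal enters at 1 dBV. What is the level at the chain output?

-1 dBV

Stage 1: 8 dB above -7 dBV, reduced 4:1 to 2 dB above → -5 dBV.
Stage 2: -5 dBV is at or below the -3 dBV threshold — no compression; output -5 dBV.
Stage 3: -5 dBV is 5 dB over -10 dBV; at 2.5:1 that becomes 2 dB over, giving -8 dBV; +7 dB make-up → -1 dBV.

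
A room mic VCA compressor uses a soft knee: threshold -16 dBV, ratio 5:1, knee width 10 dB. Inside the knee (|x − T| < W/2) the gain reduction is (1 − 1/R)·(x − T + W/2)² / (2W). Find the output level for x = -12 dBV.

-15.24 dBV

x − T + W/2 = -12 − (-16) + 5 = 9.
GR = (1 − 1/5) × 9² / 20 = 0.8 × 81 / 20 = 3.24 dB.
Output = -12 − 3.24 = -15.24 dBV.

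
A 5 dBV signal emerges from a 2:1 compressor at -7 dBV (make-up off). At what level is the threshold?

-19 dBV

Input is 24 dB above T (since output overshoot × R = input overshoot: (-7 − T)·2 = 5 − T gives T = -19 dBV).
Check: -19 + (5 − (-19))/2 = -19 + 12 = -7 dBV. ✓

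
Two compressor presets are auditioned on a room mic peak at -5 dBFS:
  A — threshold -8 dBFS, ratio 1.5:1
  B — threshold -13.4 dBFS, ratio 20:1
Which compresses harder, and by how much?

B, by 6.98 dB

A: 3 dB over, compressed to 2 dB over, so 1 dB of GR.
B: 8.4 dB over, compressed to 0.42 dB over, so 7.98 dB of GR.
B applies 6.98 dB more gain reduction.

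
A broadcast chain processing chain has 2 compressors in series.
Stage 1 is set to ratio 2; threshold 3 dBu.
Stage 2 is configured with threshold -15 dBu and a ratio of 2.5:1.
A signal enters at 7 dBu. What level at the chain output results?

Stage 1: 7 dBu is 4 dB over 3 dBu; at 2:1 that becomes 2 dB over, giving 5 dBu.
Stage 2: overshoot 20 dB → 20/2.5 = 8 dB → -7 dBu.

-7 dBu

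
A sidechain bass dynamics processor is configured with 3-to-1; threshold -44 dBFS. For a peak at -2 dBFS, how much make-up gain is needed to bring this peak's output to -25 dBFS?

5 dB

Overshoot 42 dB → 42/3 = 14 dB after compression, so the compressed level is -44 + 14 = -30 dBFS.
Make-up = target − compressed = -25 − (-30) = 5 dB.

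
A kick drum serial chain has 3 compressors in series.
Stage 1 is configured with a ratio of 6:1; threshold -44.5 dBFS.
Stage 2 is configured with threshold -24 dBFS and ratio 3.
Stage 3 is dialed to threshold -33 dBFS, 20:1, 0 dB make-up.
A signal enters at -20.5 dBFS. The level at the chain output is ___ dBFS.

-40.5 dBFS

Stage 1: 24 dB above -44.5 dBFS, reduced 6:1 to 4 dB above → -40.5 dBFS.
Stage 2: -40.5 dBFS is at or below the -24 dBFS threshold — no compression; output -40.5 dBFS.
Stage 3: below threshold (-40.5 ≤ -33); passes unchanged; output -40.5 dBFS.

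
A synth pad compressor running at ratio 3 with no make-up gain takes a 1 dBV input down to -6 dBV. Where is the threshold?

-9.5 dBV

Input is 10.5 dB above T (since output overshoot × R = input overshoot: (-6 − T)·3 = 1 − T gives T = -9.5 dBV).
Check: -9.5 + (1 − (-9.5))/3 = -9.5 + 3.5 = -6 dBV. ✓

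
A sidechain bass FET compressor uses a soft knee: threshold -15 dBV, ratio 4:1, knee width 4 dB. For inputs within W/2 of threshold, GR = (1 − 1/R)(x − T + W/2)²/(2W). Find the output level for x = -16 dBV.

-16.09375 dBV

x − T + W/2 = -16 − (-15) + 2 = 1.
GR = (1 − 1/4) × 1² / 8 = 0.75 × 1 / 8 = 0.09375 dB.
Output = -16 − 0.09375 = -16.09375 dBV.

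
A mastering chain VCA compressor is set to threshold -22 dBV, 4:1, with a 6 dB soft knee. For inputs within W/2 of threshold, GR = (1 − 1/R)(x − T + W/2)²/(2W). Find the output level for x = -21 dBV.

-22 dBV

x − T + W/2 = -21 − (-22) + 3 = 4.
GR = (1 − 1/4) × 4² / 12 = 0.75 × 16 / 12 = 1 dB.
Output = -21 − 1 = -22 dBV.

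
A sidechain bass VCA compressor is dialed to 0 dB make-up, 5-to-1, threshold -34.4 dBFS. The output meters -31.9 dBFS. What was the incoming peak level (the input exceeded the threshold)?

-21.9 dBFS

Post-compression overshoot = -31.9 − (-34.4) = 2.5 dB.
Input overshoot = R × output overshoot = 12.5 dB → input = -34.4 + 12.5 = -21.9 dBFS.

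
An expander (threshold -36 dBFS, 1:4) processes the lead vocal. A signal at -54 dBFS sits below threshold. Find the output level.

-108 dBFS

Below threshold, a 1:4 expander applies gain = (4−1)×(T − x) of attenuation.
(4−1) × 18 = 54 dB, so output = -54 − 54 = -108 dBFS.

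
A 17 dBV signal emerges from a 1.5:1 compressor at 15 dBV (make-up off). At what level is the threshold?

Let T be the threshold. Output overshoot = (input overshoot)/R, so 15 − T = (17 − T)/1.5.
1.5·(15 − T) = 17 − T → 0.5·T = 22.5 − 17 = 5.5.
T = 5.5/0.5 = 11 dBV.

11 dBV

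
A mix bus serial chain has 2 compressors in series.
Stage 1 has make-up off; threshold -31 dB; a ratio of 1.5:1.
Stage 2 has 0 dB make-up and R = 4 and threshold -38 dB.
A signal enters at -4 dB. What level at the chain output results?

Stage 1: overshoot 27 dB → 27/1.5 = 18 dB → -13 dB.
Stage 2: overshoot 25 dB → 25/4 = 6.25 dB → -31.75 dB.

-31.75 dB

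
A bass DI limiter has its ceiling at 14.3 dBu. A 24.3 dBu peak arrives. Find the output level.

At ∞:1, everything above 14.3 dBu is held at the ceiling.

14.3 dBu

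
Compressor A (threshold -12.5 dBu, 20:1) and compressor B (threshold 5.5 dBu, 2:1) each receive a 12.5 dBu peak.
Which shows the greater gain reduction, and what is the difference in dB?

A: overshoot 25 dB → output overshoot 1.25 dB → GR 23.75 dB.
B: overshoot 7 dB → output overshoot 3.5 dB → GR 3.5 dB.
A reduces 20.25 dB more.

A, by 20.25 dB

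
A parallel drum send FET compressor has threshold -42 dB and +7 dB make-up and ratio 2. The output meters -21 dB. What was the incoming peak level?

Stripping the +7 dB make-up gives -28 dB at the gain stage.
That's 14 dB above the -42 dB threshold.
Input overshoot = R × output overshoot = 28 dB → input = -42 + 28 = -14 dB.

-14 dB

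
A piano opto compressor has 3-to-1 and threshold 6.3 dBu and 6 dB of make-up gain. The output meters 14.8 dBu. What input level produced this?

Remove make-up: 14.8 − 6 = 8.8 dBu.
That's 2.5 dB above the 6.3 dBu threshold.
Undo the ratio: input overshoot = 2.5 × 3 = 7.5 dB, giving input = 13.8 dBu.

13.8 dBu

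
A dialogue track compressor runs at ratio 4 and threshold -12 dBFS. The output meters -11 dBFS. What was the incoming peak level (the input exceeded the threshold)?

-8 dBFS

Post-compression overshoot = -11 − (-12) = 1 dB.
Undo the ratio: input overshoot = 1 × 4 = 4 dB, giving input = -8 dBFS.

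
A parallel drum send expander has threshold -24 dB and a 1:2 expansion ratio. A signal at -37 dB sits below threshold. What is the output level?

Undershoot = (-24) − (-37) = 13 dB.
At 1:2, that expands to 26 dB under threshold.
Output = -24 − 26 = -50 dB.

-50 dB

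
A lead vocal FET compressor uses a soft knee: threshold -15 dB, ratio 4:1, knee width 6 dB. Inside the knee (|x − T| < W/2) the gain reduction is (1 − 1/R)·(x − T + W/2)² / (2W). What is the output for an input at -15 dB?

x − T + W/2 = -15 − (-15) + 3 = 3.
GR = (1 − 1/4) × 3² / 12 = 0.75 × 9 / 12 = 0.5625 dB.
Output = -15 − 0.5625 = -15.5625 dB.

-15.5625 dB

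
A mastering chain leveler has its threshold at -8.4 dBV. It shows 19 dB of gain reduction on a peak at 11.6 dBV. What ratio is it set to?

20:1

Input overshoot = 11.6 − (-8.4) = 20 dB.
Output overshoot = 20 − 19 = 1 dB.
Ratio = input overshoot / output overshoot = 20 / 1 = 20.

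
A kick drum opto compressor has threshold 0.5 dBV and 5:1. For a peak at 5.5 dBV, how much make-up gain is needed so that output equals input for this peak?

The peak compresses to 0.5 + 5/5 = 1.5 dBV.
To reach 5.5 dBV requires 5.5 − 1.5 = 4 dB of make-up.

4 dB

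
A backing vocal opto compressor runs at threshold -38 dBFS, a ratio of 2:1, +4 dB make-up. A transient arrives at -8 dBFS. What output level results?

-8 dBFS sits 30 dB over threshold.
At 2:1 the overshoot is divided by 2, leaving 15 dB above threshold.
That puts the output at -23 dBFS; make-up adds 4 dB, giving -19 dBFS.

-19 dBFS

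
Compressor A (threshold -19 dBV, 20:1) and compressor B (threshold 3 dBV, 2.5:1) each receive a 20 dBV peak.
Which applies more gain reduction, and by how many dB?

A: overshoot 39 dB → output overshoot 1.95 dB → GR 37.05 dB.
B: overshoot 17 dB → output overshoot 6.8 dB → GR 10.2 dB.
Difference: 26.85 dB in favour of A.

A, by 26.85 dB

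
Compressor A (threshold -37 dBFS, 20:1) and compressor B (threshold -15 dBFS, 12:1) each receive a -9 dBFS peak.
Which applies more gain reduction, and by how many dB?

A, by 21.1 dB

A: 28 dB over, compressed to 1.4 dB over, so 26.6 dB of GR.
B: 6 dB over, compressed to 0.5 dB over, so 5.5 dB of GR.
Difference: 21.1 dB in favour of A.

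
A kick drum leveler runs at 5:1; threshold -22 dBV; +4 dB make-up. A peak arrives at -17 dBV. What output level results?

-17 dBV

-17 dBV sits 5 dB over threshold.
At 5:1 the overshoot is divided by 5, leaving 1 dB above threshold.
So the level is -22 + 1 = -21 dBV; make-up adds 4 dB, giving -17 dBV.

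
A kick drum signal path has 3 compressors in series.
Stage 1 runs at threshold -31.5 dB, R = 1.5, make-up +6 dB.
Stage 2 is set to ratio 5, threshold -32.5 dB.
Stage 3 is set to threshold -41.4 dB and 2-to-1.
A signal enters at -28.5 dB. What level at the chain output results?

Stage 1: overshoot 3 dB → 3/1.5 = 2 dB → -29.5 dB; +6 dB make-up → -23.5 dB.
Stage 2: overshoot 9 dB → 9/5 = 1.8 dB → -30.7 dB.
Stage 3: 10.7 dB above -41.4 dB, reduced 2:1 to 5.35 dB above → -36.05 dB.

-36.05 dB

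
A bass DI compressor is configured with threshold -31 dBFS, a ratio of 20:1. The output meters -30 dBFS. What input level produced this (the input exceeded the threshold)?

-11 dBFS

The compressed level sits -30 − (-31) = 1 dB over threshold.
Undo the ratio: input overshoot = 1 × 20 = 20 dB, giving input = -11 dBFS.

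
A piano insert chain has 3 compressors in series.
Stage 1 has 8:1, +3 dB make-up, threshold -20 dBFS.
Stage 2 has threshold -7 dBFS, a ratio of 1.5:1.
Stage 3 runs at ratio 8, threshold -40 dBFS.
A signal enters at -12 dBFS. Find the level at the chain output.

-37 dBFS

Stage 1: -12 dBFS is 8 dB over -20 dBFS; at 8:1 that becomes 1 dB over, giving -19 dBFS; +3 dB make-up → -16 dBFS.
Stage 2: below threshold (-16 ≤ -7); passes unchanged; output -16 dBFS.
Stage 3: -16 dBFS is 24 dB over -40 dBFS; at 8:1 that becomes 3 dB over, giving -37 dBFS.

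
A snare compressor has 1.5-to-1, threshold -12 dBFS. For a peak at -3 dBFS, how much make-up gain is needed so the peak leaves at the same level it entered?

Without make-up, output = threshold + overshoot/1.5 = -12 + 6 = -6 dBFS.
Gap to target: 3 dB.

3 dB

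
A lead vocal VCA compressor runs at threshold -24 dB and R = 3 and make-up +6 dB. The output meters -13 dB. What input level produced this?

Remove make-up: -13 − 6 = -19 dB.
That's 5 dB above the -24 dB threshold.
Input overshoot = R × output overshoot = 15 dB → input = -24 + 15 = -9 dB.

-9 dB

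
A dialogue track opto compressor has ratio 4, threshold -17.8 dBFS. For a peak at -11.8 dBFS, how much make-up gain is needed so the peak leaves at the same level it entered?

The peak compresses to -17.8 + 6/4 = -16.3 dBFS.
To reach -11.8 dBFS requires -11.8 − (-16.3) = 4.5 dB of make-up.

4.5 dB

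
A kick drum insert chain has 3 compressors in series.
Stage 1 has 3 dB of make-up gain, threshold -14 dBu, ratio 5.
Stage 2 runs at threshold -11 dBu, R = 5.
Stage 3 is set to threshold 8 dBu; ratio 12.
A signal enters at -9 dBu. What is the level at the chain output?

-10.8 dBu

Stage 1: 5 dB above -14 dBu, reduced 5:1 to 1 dB above → -13 dBu; +3 dB make-up → -10 dBu.
Stage 2: overshoot 1 dB → 1/5 = 0.2 dB → -10.8 dBu.
Stage 3: -10.8 dBu ≤ 8 dBu, so stage 3 doesn't engage; output -10.8 dBu.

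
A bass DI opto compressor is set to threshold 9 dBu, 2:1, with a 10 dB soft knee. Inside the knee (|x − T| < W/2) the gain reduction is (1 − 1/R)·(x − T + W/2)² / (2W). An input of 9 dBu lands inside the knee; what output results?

x − T + W/2 = 9 − 9 + 5 = 5.
GR = (1 − 1/2) × 5² / 20 = 0.5 × 25 / 20 = 0.625 dB.
Output = 9 − 0.625 = 8.375 dBu.

8.375 dBu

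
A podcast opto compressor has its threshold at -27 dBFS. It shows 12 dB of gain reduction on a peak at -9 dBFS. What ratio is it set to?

Input overshoot = -9 − (-27) = 18 dB.
Output overshoot = 18 − 12 = 6 dB.
Ratio = input overshoot / output overshoot = 18 / 6 = 3.

3:1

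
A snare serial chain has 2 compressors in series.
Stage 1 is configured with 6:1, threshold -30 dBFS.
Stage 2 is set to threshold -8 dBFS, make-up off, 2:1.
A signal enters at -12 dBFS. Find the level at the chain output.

-27 dBFS

Stage 1: -12 dBFS is 18 dB over -30 dBFS; at 6:1 that becomes 3 dB over, giving -27 dBFS.
Stage 2: -27 dBFS ≤ -8 dBFS, so stage 2 doesn't engage; output -27 dBFS.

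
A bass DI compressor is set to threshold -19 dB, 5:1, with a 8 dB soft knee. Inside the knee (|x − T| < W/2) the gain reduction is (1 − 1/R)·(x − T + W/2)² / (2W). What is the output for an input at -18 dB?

x − T + W/2 = -18 − (-19) + 4 = 5.
GR = (1 − 1/5) × 5² / 16 = 0.8 × 25 / 16 = 1.25 dB.
Output = -18 − 1.25 = -19.25 dB.

-19.25 dB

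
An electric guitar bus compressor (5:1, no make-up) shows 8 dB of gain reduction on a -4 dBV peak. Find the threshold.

Let T be the threshold. Output overshoot = (input overshoot)/R, so -12 − T = (-4 − T)/5.
5·(-12 − T) = -4 − T → 4·T = -60 − (-4) = -56.
T = -56/4 = -14 dBV.

-14 dBV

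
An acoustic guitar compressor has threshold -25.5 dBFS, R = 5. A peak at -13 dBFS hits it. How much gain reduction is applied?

The signal is 12.5 dB above threshold.
At 5:1, output sits 12.5/5 = 2.5 dB above threshold.
So the signal is attenuated by 12.5 − 2.5 = 10 dB.

10 dB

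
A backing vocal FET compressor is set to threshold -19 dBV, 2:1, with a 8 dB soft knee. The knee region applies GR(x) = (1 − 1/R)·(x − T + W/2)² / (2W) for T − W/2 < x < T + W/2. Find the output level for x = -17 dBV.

-18.125 dBV

x − T + W/2 = -17 − (-19) + 4 = 6.
GR = (1 − 1/2) × 6² / 16 = 0.5 × 36 / 16 = 1.125 dB.
Output = -17 − 1.125 = -18.125 dBV.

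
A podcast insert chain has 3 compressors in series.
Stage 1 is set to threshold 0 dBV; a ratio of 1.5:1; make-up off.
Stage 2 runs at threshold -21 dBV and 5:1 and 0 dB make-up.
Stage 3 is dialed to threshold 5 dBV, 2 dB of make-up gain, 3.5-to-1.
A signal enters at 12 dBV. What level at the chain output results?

Stage 1: overshoot 12 dB → 12/1.5 = 8 dB → 8 dBV.
Stage 2: 29 dB above -21 dBV, reduced 5:1 to 5.8 dB above → -15.2 dBV.
Stage 3: below threshold (-15.2 ≤ 5); passes unchanged; make-up brings it to -13.2 dBV.

-13.2 dBV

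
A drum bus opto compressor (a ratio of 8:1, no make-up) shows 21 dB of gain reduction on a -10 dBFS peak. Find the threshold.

-34 dBFS

Input is 24 dB above T (since output overshoot × R = input overshoot: (-31 − T)·8 = -10 − T gives T = -34 dBFS).
Check: -34 + (-10 − (-34))/8 = -34 + 3 = -31 dBFS. ✓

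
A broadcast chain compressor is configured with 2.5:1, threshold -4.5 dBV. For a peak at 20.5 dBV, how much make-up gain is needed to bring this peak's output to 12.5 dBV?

Without make-up, output = threshold + overshoot/2.5 = -4.5 + 10 = 5.5 dBV.
Gap to target: 7 dB.

7 dB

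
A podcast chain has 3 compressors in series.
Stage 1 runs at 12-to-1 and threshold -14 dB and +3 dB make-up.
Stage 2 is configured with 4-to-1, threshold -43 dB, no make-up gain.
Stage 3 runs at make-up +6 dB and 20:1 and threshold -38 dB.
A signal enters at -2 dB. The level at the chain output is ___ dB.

Stage 1: overshoot 12 dB → 12/12 = 1 dB → -13 dB; +3 dB make-up → -10 dB.
Stage 2: overshoot 33 dB → 33/4 = 8.25 dB → -34.75 dB.
Stage 3: overshoot 3.25 dB → 3.25/20 = 0.1625 dB → -37.8375 dB; +6 dB make-up → -31.8375 dB.

-31.8375 dB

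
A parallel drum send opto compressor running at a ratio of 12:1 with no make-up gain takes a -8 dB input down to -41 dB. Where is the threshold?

-44 dB

Gain reduction = -8 − (-41) = 33 dB; output overshoot = GR / (R − 1) = 33 / 11 = 3 dB.
Threshold = output − output overshoot = -41 − 3 = -44 dB.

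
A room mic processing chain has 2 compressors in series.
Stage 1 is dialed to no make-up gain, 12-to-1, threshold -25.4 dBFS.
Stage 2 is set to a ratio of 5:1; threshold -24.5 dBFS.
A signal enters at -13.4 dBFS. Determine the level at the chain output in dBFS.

-24.48 dBFS

Stage 1: -13.4 dBFS is 12 dB over -25.4 dBFS; at 12:1 that becomes 1 dB over, giving -24.4 dBFS.
Stage 2: overshoot 0.1 dB → 0.1/5 = 0.02 dB → -24.48 dBFS.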